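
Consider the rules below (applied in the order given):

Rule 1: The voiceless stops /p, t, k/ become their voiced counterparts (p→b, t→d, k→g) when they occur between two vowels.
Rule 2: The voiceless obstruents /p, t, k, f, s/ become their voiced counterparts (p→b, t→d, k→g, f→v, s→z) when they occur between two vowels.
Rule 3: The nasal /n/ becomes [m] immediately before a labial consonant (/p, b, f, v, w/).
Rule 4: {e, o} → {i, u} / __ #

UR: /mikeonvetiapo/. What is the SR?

migeomvediabu

Rule 1 (intervocalic voicing): /k/ is a voiceless stop between vowels /i/ and /e/, so it voices to [g]. /t/ is a voiceless stop between vowels /e/ and /i/, so it voices to [d]. /p/ is a voiceless stop between vowels /a/ and /o/, so it voices to [b]. /mikeonvetiapo/ → migeonvediabo.
Rule 2 (intervocalic voicing): no segment meets the environment; /migeonvediabo/ is unchanged.
Rule 3 (nasal place assimilation): /n/ precedes the labial consonant /v/, so it assimilates in place to [m]. /migeonvediabo/ → migeomvediabo.
Rule 4 (final vowel raising): /o/ is a mid vowel in word-final position, so it raises to [u]. /migeomvediabo/ → migeomvediabu.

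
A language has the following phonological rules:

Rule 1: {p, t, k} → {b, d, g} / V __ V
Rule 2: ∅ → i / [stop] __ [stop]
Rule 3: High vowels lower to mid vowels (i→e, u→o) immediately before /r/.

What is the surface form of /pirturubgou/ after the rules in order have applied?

pertorubigou

Rule 1 (intervocalic voicing): no segment meets the environment; /pirturubgou/ is unchanged.
Rule 2 (stop-cluster i-epenthesis): /b/ and /g/ form a stop–stop cluster, so [i] is inserted between them. /pirturubgou/ → pirturubigou.
Rule 3 (pre-rhotic lowering): /i/ is a high vowel immediately before /r/, so it lowers to [e]. /u/ is a high vowel immediately before /r/, so it lowers to [o]. /pirturubigou/ → pertorubigou.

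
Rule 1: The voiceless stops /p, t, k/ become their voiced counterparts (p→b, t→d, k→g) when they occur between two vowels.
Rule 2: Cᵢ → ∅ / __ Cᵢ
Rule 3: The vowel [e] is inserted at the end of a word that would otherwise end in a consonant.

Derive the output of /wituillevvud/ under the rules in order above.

Rule 1 (intervocalic voicing): /t/ is a voiceless stop between vowels /i/ and /u/, so it voices to [d]. /wituillevvud/ → widuillevvud.
Rule 2 (degemination): /ll/ is a geminate; the first /l/ deletes. /vv/ is a geminate; the first /v/ deletes. /widuillevvud/ → widuilevud.
Rule 3 (final e-epenthesis): the form ends in the consonant /d/, so [e] is inserted word-finally. /widuilevud/ → widuilevude.

widuilevude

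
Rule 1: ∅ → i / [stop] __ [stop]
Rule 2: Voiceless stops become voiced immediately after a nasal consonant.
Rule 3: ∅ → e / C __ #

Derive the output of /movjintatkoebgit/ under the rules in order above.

movjindatikoebigite

Rule 1 (stop-cluster i-epenthesis): /t/ and /k/ form a stop–stop cluster, so [i] is inserted between them. /b/ and /g/ form a stop–stop cluster, so [i] is inserted between them. /movjintatkoebgit/ → movjintatikoebigit.
Rule 2 (post-nasal voicing): /t/ is a voiceless stop immediately after the nasal /n/, so it voices to [d]. /movjintatikoebigit/ → movjindatikoebigit.
Rule 3 (final e-epenthesis): the form ends in the consonant /t/, so [e] is inserted word-finally. /movjindatikoebigit/ → movjindatikoebigite.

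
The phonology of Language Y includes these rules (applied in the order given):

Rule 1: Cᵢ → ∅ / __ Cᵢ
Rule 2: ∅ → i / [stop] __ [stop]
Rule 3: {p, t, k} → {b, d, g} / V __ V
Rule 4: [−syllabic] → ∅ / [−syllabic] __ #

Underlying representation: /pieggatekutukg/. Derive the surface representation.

piegadegudugig

Rule 1 (degemination): /gg/ is a geminate; the first /g/ deletes. /pieggatekutukg/ → piegatekutukg.
Rule 2 (stop-cluster i-epenthesis): /k/ and /g/ form a stop–stop cluster, so [i] is inserted between them. /piegatekutukg/ → piegatekutukig.
Rule 3 (intervocalic voicing): /t/ is a voiceless stop between vowels /a/ and /e/, so it voices to [d]. /k/ is a voiceless stop between vowels /e/ and /u/, so it voices to [g]. /t/ is a voiceless stop between vowels /u/ and /u/, so it voices to [d]. /k/ is a voiceless stop between vowels /u/ and /i/, so it voices to [g]. /piegatekutukig/ → piegadegudugig.
Rule 4 (final cluster simplification): no segment meets the environment; /piegadegudugig/ is unchanged.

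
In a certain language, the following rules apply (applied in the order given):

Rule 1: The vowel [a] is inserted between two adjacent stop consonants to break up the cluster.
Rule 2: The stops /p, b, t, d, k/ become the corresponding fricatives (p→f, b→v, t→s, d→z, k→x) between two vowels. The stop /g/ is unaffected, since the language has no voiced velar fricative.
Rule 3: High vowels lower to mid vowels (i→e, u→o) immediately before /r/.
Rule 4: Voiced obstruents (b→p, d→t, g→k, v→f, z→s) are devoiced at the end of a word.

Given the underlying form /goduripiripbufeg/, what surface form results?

Rule 1 (stop-cluster a-epenthesis): /p/ and /b/ form a stop–stop cluster, so [a] is inserted between them. /goduripiripbufeg/ → goduripiripabufeg.
Rule 2 (intervocalic spirantization): /d/ is a stop between vowels /o/ and /u/, so it spirantizes to the fricative [z]. /p/ is a stop between vowels /i/ and /i/, so it spirantizes to the fricative [f]. /p/ is a stop between vowels /i/ and /a/, so it spirantizes to the fricative [f]. /b/ is a stop between vowels /a/ and /u/, so it spirantizes to the fricative [v]. /goduripiripabufeg/ → gozurifirifavufeg.
Rule 3 (pre-rhotic lowering): /u/ is a high vowel immediately before /r/, so it lowers to [o]. /i/ is a high vowel immediately before /r/, so it lowers to [e]. /gozurifirifavufeg/ → gozoriferifavufeg.
Rule 4 (final devoicing): /g/ is a voiced obstruent in word-final position, so it devoices to [k]. /gozoriferifavufeg/ → gozoriferifavufek.

gozoriferifavufek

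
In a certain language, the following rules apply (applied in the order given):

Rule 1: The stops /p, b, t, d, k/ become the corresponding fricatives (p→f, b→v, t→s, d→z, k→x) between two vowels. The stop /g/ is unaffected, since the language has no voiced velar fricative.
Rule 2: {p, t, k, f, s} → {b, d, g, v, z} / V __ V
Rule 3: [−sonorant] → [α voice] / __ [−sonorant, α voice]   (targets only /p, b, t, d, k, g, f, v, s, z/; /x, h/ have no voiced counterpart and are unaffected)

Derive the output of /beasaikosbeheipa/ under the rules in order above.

beazaixozbeheiva

Rule 1 (intervocalic spirantization): /k/ is a stop between vowels /i/ and /o/, so it spirantizes to the fricative [x]. /p/ is a stop between vowels /i/ and /a/, so it spirantizes to the fricative [f]. /beasaikosbeheipa/ → beasaixosbeheifa.
Rule 2 (intervocalic voicing): /s/ is a voiceless obstruent between vowels /a/ and /a/, so it voices to [z]. /f/ is a voiceless obstruent between vowels /i/ and /a/, so it voices to [v]. /beasaixosbeheifa/ → beazaixosbeheiva.
Rule 3 (regressive voicing assimilation): /s/ precedes the voiced obstruent /b/, so it voices to [z] by assimilation. /beazaixosbeheiva/ → beazaixozbeheiva.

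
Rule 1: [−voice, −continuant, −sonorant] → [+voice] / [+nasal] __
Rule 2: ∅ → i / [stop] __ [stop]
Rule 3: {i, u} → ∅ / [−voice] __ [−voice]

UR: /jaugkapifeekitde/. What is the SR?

Rule 1 (post-nasal voicing): no segment meets the environment; /jaugkapifeekitde/ is unchanged.
Rule 2 (stop-cluster i-epenthesis): /g/ and /k/ form a stop–stop cluster, so [i] is inserted between them. /t/ and /d/ form a stop–stop cluster, so [i] is inserted between them. /jaugkapifeekitde/ → jaugikapifeekitide.
Rule 3 (high vowel syncope): /i/ is a high vowel flanked by voiceless consonants /p/ and /f/, so it deletes. /i/ is a high vowel flanked by voiceless consonants /k/ and /t/, so it deletes. /jaugikapifeekitide/ → jaugikapfeektide.

jaugikapfeektide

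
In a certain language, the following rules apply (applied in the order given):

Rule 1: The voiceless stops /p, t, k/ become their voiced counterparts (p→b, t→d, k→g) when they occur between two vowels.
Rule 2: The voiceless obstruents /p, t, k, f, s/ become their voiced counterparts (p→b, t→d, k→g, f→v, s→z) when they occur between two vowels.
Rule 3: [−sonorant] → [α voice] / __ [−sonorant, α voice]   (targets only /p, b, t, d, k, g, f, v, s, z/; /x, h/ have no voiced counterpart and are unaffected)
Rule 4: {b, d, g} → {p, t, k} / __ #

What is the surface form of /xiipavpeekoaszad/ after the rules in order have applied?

Rule 1 (intervocalic voicing): /p/ is a voiceless stop between vowels /i/ and /a/, so it voices to [b]. /k/ is a voiceless stop between vowels /e/ and /o/, so it voices to [g]. /xiipavpeekoaszad/ → xiibavpeegoaszad.
Rule 2 (intervocalic voicing): no segment meets the environment; /xiibavpeegoaszad/ is unchanged.
Rule 3 (regressive voicing assimilation): /v/ precedes the voiceless obstruent /p/, so it devoices to [f] by assimilation. /s/ precedes the voiced obstruent /z/, so it voices to [z] by assimilation. /xiibavpeegoaszad/ → xiibafpeegoazzad.
Rule 4 (final devoicing): /d/ is a voiced stop in word-final position, so it devoices to [t]. /xiibafpeegoazzad/ → xiibafpeegoazzat.

xiibafpeegoazzat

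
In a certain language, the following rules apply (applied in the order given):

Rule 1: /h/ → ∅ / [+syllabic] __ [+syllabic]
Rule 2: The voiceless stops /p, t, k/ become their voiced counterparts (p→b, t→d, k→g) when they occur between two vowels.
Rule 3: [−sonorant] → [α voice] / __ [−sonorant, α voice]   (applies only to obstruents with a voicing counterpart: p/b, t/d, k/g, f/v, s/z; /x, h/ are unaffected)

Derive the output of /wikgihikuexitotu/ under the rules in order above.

wiggiiguexidodu

Rule 1 (intervocalic h-deletion): /h/ occurs between vowels /i/ and /i/, so it deletes. /wikgihikuexitotu/ → wikgiikuexitotu.
Rule 2 (intervocalic voicing): /k/ is a voiceless stop between vowels /i/ and /u/, so it voices to [g]. /t/ is a voiceless stop between vowels /i/ and /o/, so it voices to [d]. /t/ is a voiceless stop between vowels /o/ and /u/, so it voices to [d]. /wikgiikuexitotu/ → wikgiiguexidodu.
Rule 3 (regressive voicing assimilation): /k/ precedes the voiced obstruent /g/, so it voices to [g] by assimilation. /wikgiiguexidodu/ → wiggiiguexidodu.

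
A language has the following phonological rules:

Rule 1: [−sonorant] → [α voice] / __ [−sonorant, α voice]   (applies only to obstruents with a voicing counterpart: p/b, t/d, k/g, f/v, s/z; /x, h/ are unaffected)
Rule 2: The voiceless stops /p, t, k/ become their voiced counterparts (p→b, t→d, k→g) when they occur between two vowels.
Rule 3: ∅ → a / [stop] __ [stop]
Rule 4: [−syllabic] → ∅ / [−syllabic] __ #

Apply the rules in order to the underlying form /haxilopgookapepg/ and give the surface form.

haxilobagoogabebag

Rule 1 (regressive voicing assimilation): /p/ precedes the voiced obstruent /g/, so it voices to [b] by assimilation. /p/ precedes the voiced obstruent /g/, so it voices to [b] by assimilation. /haxilopgookapepg/ → haxilobgookapebg.
Rule 2 (intervocalic voicing): /k/ is a voiceless stop between vowels /o/ and /a/, so it voices to [g]. /p/ is a voiceless stop between vowels /a/ and /e/, so it voices to [b]. /haxilobgookapebg/ → haxilobgoogabebg.
Rule 3 (stop-cluster a-epenthesis): /b/ and /g/ form a stop–stop cluster, so [a] is inserted between them. /b/ and /g/ form a stop–stop cluster, so [a] is inserted between them. /haxilobgoogabebg/ → haxilobagoogabebag.
Rule 4 (final cluster simplification): no segment meets the environment; /haxilobagoogabebag/ is unchanged.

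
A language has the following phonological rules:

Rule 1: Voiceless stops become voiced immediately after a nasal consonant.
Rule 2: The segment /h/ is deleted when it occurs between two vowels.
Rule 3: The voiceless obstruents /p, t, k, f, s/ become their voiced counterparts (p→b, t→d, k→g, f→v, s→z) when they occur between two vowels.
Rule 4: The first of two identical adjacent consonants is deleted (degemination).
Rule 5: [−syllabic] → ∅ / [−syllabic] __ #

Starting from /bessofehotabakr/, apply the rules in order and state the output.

besoveodabak

Rule 1 (post-nasal voicing): no segment meets the environment; /bessofehotabakr/ is unchanged.
Rule 2 (intervocalic h-deletion): /h/ occurs between vowels /e/ and /o/, so it deletes. /bessofehotabakr/ → bessofeotabakr.
Rule 3 (intervocalic voicing): /f/ is a voiceless obstruent between vowels /o/ and /e/, so it voices to [v]. /t/ is a voiceless obstruent between vowels /o/ and /a/, so it voices to [d]. /bessofeotabakr/ → bessoveodabakr.
Rule 4 (degemination): /ss/ is a geminate; the first /s/ deletes. /bessoveodabakr/ → besoveodabakr.
Rule 5 (final cluster simplification): /r/ is the second consonant of a word-final cluster /kr/, so it deletes. /besoveodabakr/ → besoveodabak.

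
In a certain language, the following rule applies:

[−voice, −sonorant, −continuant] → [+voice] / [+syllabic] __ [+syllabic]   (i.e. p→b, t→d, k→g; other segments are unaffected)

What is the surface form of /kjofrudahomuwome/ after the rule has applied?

kjofrudahomuwome

No segment of /kjofrudahomuwome/ meets the structural description of the rule, so the form surfaces unchanged.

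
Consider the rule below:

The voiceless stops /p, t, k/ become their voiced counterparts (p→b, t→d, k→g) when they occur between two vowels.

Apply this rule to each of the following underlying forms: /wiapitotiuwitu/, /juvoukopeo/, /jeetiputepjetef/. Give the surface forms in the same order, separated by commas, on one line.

/wiapitotiuwitu/: /p/ is a voiceless stop between vowels /a/ and /i/, so it voices to [b]. /t/ is a voiceless stop between vowels /i/ and /o/, so it voices to [d]. /t/ is a voiceless stop between vowels /o/ and /i/, so it voices to [d]. /t/ is a voiceless stop between vowels /i/ and /u/, so it voices to [d]. → [wiabidodiuwidu].
/juvoukopeo/: /k/ is a voiceless stop between vowels /u/ and /o/, so it voices to [g]. /p/ is a voiceless stop between vowels /o/ and /e/, so it voices to [b]. → [juvougobeo].
/jeetiputepjetef/: /t/ is a voiceless stop between vowels /e/ and /i/, so it voices to [d]. /p/ is a voiceless stop between vowels /i/ and /u/, so it voices to [b]. /t/ is a voiceless stop between vowels /u/ and /e/, so it voices to [d]. /t/ is a voiceless stop between vowels /e/ and /e/, so it voices to [d]. → [jeedibudepjedef].

wiabidodiuwidu, juvougobeo, jeedibudepjedef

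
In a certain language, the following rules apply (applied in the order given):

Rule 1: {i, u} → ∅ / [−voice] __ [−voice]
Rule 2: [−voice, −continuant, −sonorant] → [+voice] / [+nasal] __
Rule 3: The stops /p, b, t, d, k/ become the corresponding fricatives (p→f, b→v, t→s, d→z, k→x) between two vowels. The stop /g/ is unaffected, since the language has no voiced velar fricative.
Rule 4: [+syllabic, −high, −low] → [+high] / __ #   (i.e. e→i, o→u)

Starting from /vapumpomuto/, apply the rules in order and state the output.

vafumbomusu

Rule 1 (high vowel syncope): no segment meets the environment; /vapumpomuto/ is unchanged.
Rule 2 (post-nasal voicing): /p/ is a voiceless stop immediately after the nasal /m/, so it voices to [b]. /vapumpomuto/ → vapumbomuto.
Rule 3 (intervocalic spirantization): /p/ is a stop between vowels /a/ and /u/, so it spirantizes to the fricative [f]. /t/ is a stop between vowels /u/ and /o/, so it spirantizes to the fricative [s]. /vapumbomuto/ → vafumbomuso.
Rule 4 (final vowel raising): /o/ is a mid vowel in word-final position, so it raises to [u]. /vafumbomuso/ → vafumbomusu.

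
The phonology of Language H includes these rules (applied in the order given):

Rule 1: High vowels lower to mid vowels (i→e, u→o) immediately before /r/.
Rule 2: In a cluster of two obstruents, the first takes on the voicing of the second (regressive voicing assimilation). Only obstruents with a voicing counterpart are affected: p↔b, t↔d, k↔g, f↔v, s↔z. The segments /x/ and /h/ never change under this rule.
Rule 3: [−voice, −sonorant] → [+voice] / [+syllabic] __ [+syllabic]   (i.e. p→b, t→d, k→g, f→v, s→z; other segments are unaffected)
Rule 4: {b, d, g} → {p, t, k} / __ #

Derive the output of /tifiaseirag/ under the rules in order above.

tiviazeerak

Rule 1 (pre-rhotic lowering): /i/ is a high vowel immediately before /r/, so it lowers to [e]. /tifiaseirag/ → tifiaseerag.
Rule 2 (regressive voicing assimilation): no segment meets the environment; /tifiaseerag/ is unchanged.
Rule 3 (intervocalic voicing): /f/ is a voiceless obstruent between vowels /i/ and /i/, so it voices to [v]. /s/ is a voiceless obstruent between vowels /a/ and /e/, so it voices to [z]. /tifiaseerag/ → tiviazeerag.
Rule 4 (final devoicing): /g/ is a voiced stop in word-final position, so it devoices to [k]. /tiviazeerag/ → tiviazeerak.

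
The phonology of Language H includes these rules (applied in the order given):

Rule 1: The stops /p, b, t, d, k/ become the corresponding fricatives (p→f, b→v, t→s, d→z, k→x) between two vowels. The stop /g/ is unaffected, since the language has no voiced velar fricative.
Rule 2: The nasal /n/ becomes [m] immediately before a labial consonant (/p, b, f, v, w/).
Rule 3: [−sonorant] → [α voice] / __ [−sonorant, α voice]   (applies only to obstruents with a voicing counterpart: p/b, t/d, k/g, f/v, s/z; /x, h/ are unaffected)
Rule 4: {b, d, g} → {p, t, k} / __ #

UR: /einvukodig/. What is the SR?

eimvuxozik

Rule 1 (intervocalic spirantization): /k/ is a stop between vowels /u/ and /o/, so it spirantizes to the fricative [x]. /d/ is a stop between vowels /o/ and /i/, so it spirantizes to the fricative [z]. /einvukodig/ → einvuxozig.
Rule 2 (nasal place assimilation): /n/ precedes the labial consonant /v/, so it assimilates in place to [m]. /einvuxozig/ → eimvuxozig.
Rule 3 (regressive voicing assimilation): no segment meets the environment; /eimvuxozig/ is unchanged.
Rule 4 (final devoicing): /g/ is a voiced stop in word-final position, so it devoices to [k]. /eimvuxozig/ → eimvuxozik.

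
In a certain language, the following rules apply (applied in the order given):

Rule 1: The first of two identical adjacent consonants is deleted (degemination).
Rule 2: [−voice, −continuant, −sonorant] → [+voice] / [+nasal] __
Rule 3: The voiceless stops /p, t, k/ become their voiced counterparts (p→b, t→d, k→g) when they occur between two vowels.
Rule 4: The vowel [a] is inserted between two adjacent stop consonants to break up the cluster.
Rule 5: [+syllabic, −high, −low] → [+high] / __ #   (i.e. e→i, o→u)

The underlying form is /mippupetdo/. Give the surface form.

Rule 1 (degemination): /pp/ is a geminate; the first /p/ deletes. /mippupetdo/ → mipupetdo.
Rule 2 (post-nasal voicing): no segment meets the environment; /mipupetdo/ is unchanged.
Rule 3 (intervocalic voicing): /p/ is a voiceless stop between vowels /i/ and /u/, so it voices to [b]. /p/ is a voiceless stop between vowels /u/ and /e/, so it voices to [b]. /mipupetdo/ → mibubetdo.
Rule 4 (stop-cluster a-epenthesis): /t/ and /d/ form a stop–stop cluster, so [a] is inserted between them. /mibubetdo/ → mibubetado.
Rule 5 (final vowel raising): /o/ is a mid vowel in word-final position, so it raises to [u]. /mibubetado/ → mibubetadu.

mibubetadu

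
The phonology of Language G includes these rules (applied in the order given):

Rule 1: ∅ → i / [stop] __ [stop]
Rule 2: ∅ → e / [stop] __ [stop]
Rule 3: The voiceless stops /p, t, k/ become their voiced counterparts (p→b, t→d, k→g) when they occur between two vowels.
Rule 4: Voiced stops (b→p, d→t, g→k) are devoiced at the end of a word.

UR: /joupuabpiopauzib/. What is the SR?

joubuabibiobauzip

Rule 1 (stop-cluster i-epenthesis): /b/ and /p/ form a stop–stop cluster, so [i] is inserted between them. /joupuabpiopauzib/ → joupuabipiopauzib.
Rule 2 (stop-cluster e-epenthesis): no segment meets the environment; /joupuabipiopauzib/ is unchanged.
Rule 3 (intervocalic voicing): /p/ is a voiceless stop between vowels /u/ and /u/, so it voices to [b]. /p/ is a voiceless stop between vowels /i/ and /i/, so it voices to [b]. /p/ is a voiceless stop between vowels /o/ and /a/, so it voices to [b]. /joupuabipiopauzib/ → joubuabibiobauzib.
Rule 4 (final devoicing): /b/ is a voiced stop in word-final position, so it devoices to [p]. /joubuabibiobauzib/ → joubuabibiobauzip.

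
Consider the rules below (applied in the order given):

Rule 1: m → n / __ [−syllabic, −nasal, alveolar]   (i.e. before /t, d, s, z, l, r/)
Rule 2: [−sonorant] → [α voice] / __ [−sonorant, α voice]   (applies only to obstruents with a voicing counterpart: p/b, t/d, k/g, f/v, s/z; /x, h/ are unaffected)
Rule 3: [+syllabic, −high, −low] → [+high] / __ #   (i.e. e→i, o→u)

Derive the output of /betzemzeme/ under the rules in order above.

Rule 1 (nasal place assimilation): /m/ precedes the alveolar consonant /z/, so it assimilates in place to [n]. /betzemzeme/ → betzenzeme.
Rule 2 (regressive voicing assimilation): /t/ precedes the voiced obstruent /z/, so it voices to [d] by assimilation. /betzenzeme/ → bedzenzeme.
Rule 3 (final vowel raising): /e/ is a mid vowel in word-final position, so it raises to [i]. /bedzenzeme/ → bedzenzemi.

bedzenzemi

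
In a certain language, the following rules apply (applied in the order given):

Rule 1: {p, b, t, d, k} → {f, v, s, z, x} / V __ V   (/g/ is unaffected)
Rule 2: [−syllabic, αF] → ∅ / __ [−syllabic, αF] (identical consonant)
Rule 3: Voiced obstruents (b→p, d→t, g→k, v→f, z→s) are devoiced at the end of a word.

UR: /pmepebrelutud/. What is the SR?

Rule 1 (intervocalic spirantization): /p/ is a stop between vowels /e/ and /e/, so it spirantizes to the fricative [f]. /t/ is a stop between vowels /u/ and /u/, so it spirantizes to the fricative [s]. /pmepebrelutud/ → pmefebrelusud.
Rule 2 (degemination): no segment meets the environment; /pmefebrelusud/ is unchanged.
Rule 3 (final devoicing): /d/ is a voiced obstruent in word-final position, so it devoices to [t]. /pmefebrelusud/ → pmefebrelusut.

pmefebrelusut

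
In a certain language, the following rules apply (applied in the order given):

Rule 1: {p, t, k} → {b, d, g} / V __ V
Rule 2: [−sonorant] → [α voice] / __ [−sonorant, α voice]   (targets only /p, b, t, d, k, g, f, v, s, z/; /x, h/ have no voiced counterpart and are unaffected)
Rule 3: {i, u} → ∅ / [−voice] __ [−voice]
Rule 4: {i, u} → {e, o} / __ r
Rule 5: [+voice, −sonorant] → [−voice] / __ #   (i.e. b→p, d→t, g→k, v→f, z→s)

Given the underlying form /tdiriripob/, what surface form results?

Rule 1 (intervocalic voicing): /p/ is a voiceless stop between vowels /i/ and /o/, so it voices to [b]. /tdiriripob/ → tdiriribob.
Rule 2 (regressive voicing assimilation): /t/ precedes the voiced obstruent /d/, so it voices to [d] by assimilation. /tdiriribob/ → ddiriribob.
Rule 3 (high vowel syncope): no segment meets the environment; /ddiriribob/ is unchanged.
Rule 4 (pre-rhotic lowering): /i/ is a high vowel immediately before /r/, so it lowers to [e]. /i/ is a high vowel immediately before /r/, so it lowers to [e]. /ddiriribob/ → ddereribob.
Rule 5 (final devoicing): /b/ is a voiced obstruent in word-final position, so it devoices to [p]. /ddereribob/ → ddereribop.

ddereribop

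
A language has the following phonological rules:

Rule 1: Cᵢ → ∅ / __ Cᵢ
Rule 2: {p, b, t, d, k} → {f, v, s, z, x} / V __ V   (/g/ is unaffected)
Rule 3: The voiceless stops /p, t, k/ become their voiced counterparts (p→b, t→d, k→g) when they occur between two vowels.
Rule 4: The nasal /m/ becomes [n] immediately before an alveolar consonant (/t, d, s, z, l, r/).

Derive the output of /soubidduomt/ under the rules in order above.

Rule 1 (degemination): /dd/ is a geminate; the first /d/ deletes. /soubidduomt/ → soubiduomt.
Rule 2 (intervocalic spirantization): /b/ is a stop between vowels /u/ and /i/, so it spirantizes to the fricative [v]. /d/ is a stop between vowels /i/ and /u/, so it spirantizes to the fricative [z]. /soubiduomt/ → souvizuomt.
Rule 3 (intervocalic voicing): no segment meets the environment; /souvizuomt/ is unchanged.
Rule 4 (nasal place assimilation): /m/ precedes the alveolar consonant /t/, so it assimilates in place to [n]. /souvizuomt/ → souvizuont.

souvizuont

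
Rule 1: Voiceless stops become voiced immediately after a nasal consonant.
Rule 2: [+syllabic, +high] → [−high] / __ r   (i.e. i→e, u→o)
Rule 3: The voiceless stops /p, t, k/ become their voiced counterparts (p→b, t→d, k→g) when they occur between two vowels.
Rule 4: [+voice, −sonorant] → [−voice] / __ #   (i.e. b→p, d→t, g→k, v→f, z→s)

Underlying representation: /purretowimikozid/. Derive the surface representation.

Rule 1 (post-nasal voicing): no segment meets the environment; /purretowimikozid/ is unchanged.
Rule 2 (pre-rhotic lowering): /u/ is a high vowel immediately before /r/, so it lowers to [o]. /purretowimikozid/ → porretowimikozid.
Rule 3 (intervocalic voicing): /t/ is a voiceless stop between vowels /e/ and /o/, so it voices to [d]. /k/ is a voiceless stop between vowels /i/ and /o/, so it voices to [g]. /porretowimikozid/ → porredowimigozid.
Rule 4 (final devoicing): /d/ is a voiced obstruent in word-final position, so it devoices to [t]. /porredowimigozid/ → porredowimigozit.

porredowimigozit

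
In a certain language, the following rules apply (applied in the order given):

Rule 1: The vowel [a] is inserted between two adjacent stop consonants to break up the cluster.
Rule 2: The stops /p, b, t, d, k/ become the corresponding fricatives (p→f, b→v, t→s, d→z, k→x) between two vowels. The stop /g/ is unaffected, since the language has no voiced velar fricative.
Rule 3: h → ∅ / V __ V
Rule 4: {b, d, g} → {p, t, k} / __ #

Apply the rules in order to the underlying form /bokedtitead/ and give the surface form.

Rule 1 (stop-cluster a-epenthesis): /d/ and /t/ form a stop–stop cluster, so [a] is inserted between them. /bokedtitead/ → bokedatitead.
Rule 2 (intervocalic spirantization): /k/ is a stop between vowels /o/ and /e/, so it spirantizes to the fricative [x]. /d/ is a stop between vowels /e/ and /a/, so it spirantizes to the fricative [z]. /t/ is a stop between vowels /a/ and /i/, so it spirantizes to the fricative [s]. /t/ is a stop between vowels /i/ and /e/, so it spirantizes to the fricative [s]. /bokedatitead/ → boxezasisead.
Rule 3 (intervocalic h-deletion): no segment meets the environment; /boxezasisead/ is unchanged.
Rule 4 (final devoicing): /d/ is a voiced stop in word-final position, so it devoices to [t]. /boxezasisead/ → boxezasiseat.

boxezasiseat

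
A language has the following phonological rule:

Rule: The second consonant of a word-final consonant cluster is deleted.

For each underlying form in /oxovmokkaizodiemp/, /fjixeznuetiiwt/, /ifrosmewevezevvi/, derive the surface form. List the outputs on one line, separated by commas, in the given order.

/oxovmokkaizodiemp/: /p/ is the second consonant of a word-final cluster /mp/, so it deletes. → [oxovmokkaizodiem].
/fjixeznuetiiwt/: /t/ is the second consonant of a word-final cluster /wt/, so it deletes. → [fjixeznuetiiw].
/ifrosmewevezevvi/: the rule's environment is not met; surfaces unchanged as [ifrosmewevezevvi].

oxovmokkaizodiem, fjixeznuetiiw, ifrosmewevezevvi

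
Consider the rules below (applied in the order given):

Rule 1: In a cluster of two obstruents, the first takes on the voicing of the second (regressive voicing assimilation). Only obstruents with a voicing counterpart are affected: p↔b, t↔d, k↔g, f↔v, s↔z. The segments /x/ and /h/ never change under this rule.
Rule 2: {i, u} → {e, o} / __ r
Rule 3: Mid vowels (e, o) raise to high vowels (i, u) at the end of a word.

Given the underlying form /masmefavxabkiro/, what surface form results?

masmefafxapkeru

Rule 1 (regressive voicing assimilation): /v/ precedes the voiceless obstruent /x/, so it devoices to [f] by assimilation. /b/ precedes the voiceless obstruent /k/, so it devoices to [p] by assimilation. /masmefavxabkiro/ → masmefafxapkiro.
Rule 2 (pre-rhotic lowering): /i/ is a high vowel immediately before /r/, so it lowers to [e]. /masmefafxapkiro/ → masmefafxapkero.
Rule 3 (final vowel raising): /o/ is a mid vowel in word-final position, so it raises to [u]. /masmefafxapkero/ → masmefafxapkeru.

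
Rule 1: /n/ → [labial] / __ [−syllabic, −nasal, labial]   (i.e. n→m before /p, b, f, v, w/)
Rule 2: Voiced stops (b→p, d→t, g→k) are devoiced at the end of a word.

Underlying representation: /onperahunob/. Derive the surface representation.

Rule 1 (nasal place assimilation): /n/ precedes the labial consonant /p/, so it assimilates in place to [m]. /onperahunob/ → omperahunob.
Rule 2 (final devoicing): /b/ is a voiced stop in word-final position, so it devoices to [p]. /omperahunob/ → omperahunop.

omperahunop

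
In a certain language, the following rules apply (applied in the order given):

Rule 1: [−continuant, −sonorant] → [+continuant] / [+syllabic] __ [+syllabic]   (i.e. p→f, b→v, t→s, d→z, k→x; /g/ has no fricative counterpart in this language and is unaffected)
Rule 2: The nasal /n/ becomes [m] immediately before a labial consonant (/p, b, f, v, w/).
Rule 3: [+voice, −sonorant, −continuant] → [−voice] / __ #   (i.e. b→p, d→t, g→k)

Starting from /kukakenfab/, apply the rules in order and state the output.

Rule 1 (intervocalic spirantization): /k/ is a stop between vowels /u/ and /a/, so it spirantizes to the fricative [x]. /k/ is a stop between vowels /a/ and /e/, so it spirantizes to the fricative [x]. /kukakenfab/ → kuxaxenfab.
Rule 2 (nasal place assimilation): /n/ precedes the labial consonant /f/, so it assimilates in place to [m]. /kuxaxenfab/ → kuxaxemfab.
Rule 3 (final devoicing): /b/ is a voiced stop in word-final position, so it devoices to [p]. /kuxaxemfab/ → kuxaxemfap.

kuxaxemfap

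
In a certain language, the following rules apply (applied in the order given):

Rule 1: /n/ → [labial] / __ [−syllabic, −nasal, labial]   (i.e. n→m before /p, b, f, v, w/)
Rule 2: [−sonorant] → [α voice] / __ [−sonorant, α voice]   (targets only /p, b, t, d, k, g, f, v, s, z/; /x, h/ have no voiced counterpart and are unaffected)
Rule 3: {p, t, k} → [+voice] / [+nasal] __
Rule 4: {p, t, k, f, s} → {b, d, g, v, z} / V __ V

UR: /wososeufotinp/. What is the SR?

Rule 1 (nasal place assimilation): /n/ precedes the labial consonant /p/, so it assimilates in place to [m]. /wososeufotinp/ → wososeufotimp.
Rule 2 (regressive voicing assimilation): no segment meets the environment; /wososeufotimp/ is unchanged.
Rule 3 (post-nasal voicing): /p/ is a voiceless stop immediately after the nasal /m/, so it voices to [b]. /wososeufotimp/ → wososeufotimb.
Rule 4 (intervocalic voicing): /s/ is a voiceless obstruent between vowels /o/ and /o/, so it voices to [z]. /s/ is a voiceless obstruent between vowels /o/ and /e/, so it voices to [z]. /f/ is a voiceless obstruent between vowels /u/ and /o/, so it voices to [v]. /t/ is a voiceless obstruent between vowels /o/ and /i/, so it voices to [d]. /wososeufotimb/ → wozozeuvodimb.

wozozeuvodimb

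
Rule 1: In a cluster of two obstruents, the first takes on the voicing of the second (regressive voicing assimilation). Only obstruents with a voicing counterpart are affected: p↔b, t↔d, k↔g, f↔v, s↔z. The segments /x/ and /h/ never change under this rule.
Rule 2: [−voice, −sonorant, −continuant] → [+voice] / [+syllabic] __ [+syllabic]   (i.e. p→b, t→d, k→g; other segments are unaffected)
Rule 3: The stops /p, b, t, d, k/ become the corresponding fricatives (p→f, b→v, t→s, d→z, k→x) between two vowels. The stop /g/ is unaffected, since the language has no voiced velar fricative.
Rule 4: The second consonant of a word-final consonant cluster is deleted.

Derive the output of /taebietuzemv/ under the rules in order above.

taeviezuzem

Rule 1 (regressive voicing assimilation): no segment meets the environment; /taebietuzemv/ is unchanged.
Rule 2 (intervocalic voicing): /t/ is a voiceless stop between vowels /e/ and /u/, so it voices to [d]. /taebietuzemv/ → taebieduzemv.
Rule 3 (intervocalic spirantization): /b/ is a stop between vowels /e/ and /i/, so it spirantizes to the fricative [v]. /d/ is a stop between vowels /e/ and /u/, so it spirantizes to the fricative [z]. /taebieduzemv/ → taeviezuzemv.
Rule 4 (final cluster simplification): /v/ is the second consonant of a word-final cluster /mv/, so it deletes. /taeviezuzemv/ → taeviezuzem.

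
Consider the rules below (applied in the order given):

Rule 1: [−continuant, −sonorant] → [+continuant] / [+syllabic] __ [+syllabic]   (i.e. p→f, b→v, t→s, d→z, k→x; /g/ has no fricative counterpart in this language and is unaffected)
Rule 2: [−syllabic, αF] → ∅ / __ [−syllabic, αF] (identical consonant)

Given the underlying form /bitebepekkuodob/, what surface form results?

bisevefekuozob

Rule 1 (intervocalic spirantization): /t/ is a stop between vowels /i/ and /e/, so it spirantizes to the fricative [s]. /b/ is a stop between vowels /e/ and /e/, so it spirantizes to the fricative [v]. /p/ is a stop between vowels /e/ and /e/, so it spirantizes to the fricative [f]. /d/ is a stop between vowels /o/ and /o/, so it spirantizes to the fricative [z]. /bitebepekkuodob/ → bisevefekkuozob.
Rule 2 (degemination): /kk/ is a geminate; the first /k/ deletes. /bisevefekkuozob/ → bisevefekuozob.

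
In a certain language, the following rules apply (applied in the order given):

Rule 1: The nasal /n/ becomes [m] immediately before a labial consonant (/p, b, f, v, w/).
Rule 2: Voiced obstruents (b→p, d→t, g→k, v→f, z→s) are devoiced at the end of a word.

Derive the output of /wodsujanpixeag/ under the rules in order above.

Rule 1 (nasal place assimilation): /n/ precedes the labial consonant /p/, so it assimilates in place to [m]. /wodsujanpixeag/ → wodsujampixeag.
Rule 2 (final devoicing): /g/ is a voiced obstruent in word-final position, so it devoices to [k]. /wodsujampixeag/ → wodsujampixeak.

wodsujampixeak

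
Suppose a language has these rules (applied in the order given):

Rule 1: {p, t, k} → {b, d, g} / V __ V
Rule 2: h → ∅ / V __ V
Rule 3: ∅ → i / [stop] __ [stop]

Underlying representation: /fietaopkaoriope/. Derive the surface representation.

Rule 1 (intervocalic voicing): /t/ is a voiceless stop between vowels /e/ and /a/, so it voices to [d]. /p/ is a voiceless stop between vowels /o/ and /e/, so it voices to [b]. /fietaopkaoriope/ → fiedaopkaoriobe.
Rule 2 (intervocalic h-deletion): no segment meets the environment; /fiedaopkaoriobe/ is unchanged.
Rule 3 (stop-cluster i-epenthesis): /p/ and /k/ form a stop–stop cluster, so [i] is inserted between them. /fiedaopkaoriobe/ → fiedaopikaoriobe.

fiedaopikaoriobe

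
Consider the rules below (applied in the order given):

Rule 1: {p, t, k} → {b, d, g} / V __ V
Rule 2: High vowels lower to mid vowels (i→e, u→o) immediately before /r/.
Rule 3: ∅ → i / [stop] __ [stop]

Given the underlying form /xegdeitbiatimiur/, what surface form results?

Rule 1 (intervocalic voicing): /t/ is a voiceless stop between vowels /a/ and /i/, so it voices to [d]. /xegdeitbiatimiur/ → xegdeitbiadimiur.
Rule 2 (pre-rhotic lowering): /u/ is a high vowel immediately before /r/, so it lowers to [o]. /xegdeitbiadimiur/ → xegdeitbiadimior.
Rule 3 (stop-cluster i-epenthesis): /g/ and /d/ form a stop–stop cluster, so [i] is inserted between them. /t/ and /b/ form a stop–stop cluster, so [i] is inserted between them. /xegdeitbiadimior/ → xegideitibiadimior.

xegideitibiadimior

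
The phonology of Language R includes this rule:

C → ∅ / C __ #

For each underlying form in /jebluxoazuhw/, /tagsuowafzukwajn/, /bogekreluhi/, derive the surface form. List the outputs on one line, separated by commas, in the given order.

/jebluxoazuhw/: /w/ is the second consonant of a word-final cluster /hw/, so it deletes. → [jebluxoazuh].
/tagsuowafzukwajn/: /n/ is the second consonant of a word-final cluster /jn/, so it deletes. → [tagsuowafzukwaj].
/bogekreluhi/: the rule's environment is not met; surfaces unchanged as [bogekreluhi].

jebluxoazuh, tagsuowafzukwaj, bogekreluhi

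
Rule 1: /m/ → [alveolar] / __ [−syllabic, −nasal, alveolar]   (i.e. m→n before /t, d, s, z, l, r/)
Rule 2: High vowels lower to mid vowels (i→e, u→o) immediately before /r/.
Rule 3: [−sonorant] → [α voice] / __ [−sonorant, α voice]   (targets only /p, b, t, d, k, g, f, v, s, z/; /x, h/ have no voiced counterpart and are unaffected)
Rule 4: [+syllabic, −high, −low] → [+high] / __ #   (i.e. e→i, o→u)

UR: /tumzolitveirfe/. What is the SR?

Rule 1 (nasal place assimilation): /m/ precedes the alveolar consonant /z/, so it assimilates in place to [n]. /tumzolitveirfe/ → tunzolitveirfe.
Rule 2 (pre-rhotic lowering): /i/ is a high vowel immediately before /r/, so it lowers to [e]. /tunzolitveirfe/ → tunzolitveerfe.
Rule 3 (regressive voicing assimilation): /t/ precedes the voiced obstruent /v/, so it voices to [d] by assimilation. /tunzolitveerfe/ → tunzolidveerfe.
Rule 4 (final vowel raising): /e/ is a mid vowel in word-final position, so it raises to [i]. /tunzolidveerfe/ → tunzolidveerfi.

tunzolidveerfi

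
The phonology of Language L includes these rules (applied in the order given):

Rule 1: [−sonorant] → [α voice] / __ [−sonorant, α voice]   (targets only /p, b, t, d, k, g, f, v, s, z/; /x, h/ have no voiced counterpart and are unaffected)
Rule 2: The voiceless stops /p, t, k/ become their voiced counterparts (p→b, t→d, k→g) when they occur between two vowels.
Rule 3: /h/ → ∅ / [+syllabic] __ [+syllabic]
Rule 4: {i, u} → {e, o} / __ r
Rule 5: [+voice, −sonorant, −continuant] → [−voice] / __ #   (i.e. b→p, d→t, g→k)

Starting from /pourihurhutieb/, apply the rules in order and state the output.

Rule 1 (regressive voicing assimilation): no segment meets the environment; /pourihurhutieb/ is unchanged.
Rule 2 (intervocalic voicing): /t/ is a voiceless stop between vowels /u/ and /i/, so it voices to [d]. /pourihurhutieb/ → pourihurhudieb.
Rule 3 (intervocalic h-deletion): /h/ occurs between vowels /i/ and /u/, so it deletes. /pourihurhudieb/ → pouriurhudieb.
Rule 4 (pre-rhotic lowering): /u/ is a high vowel immediately before /r/, so it lowers to [o]. /u/ is a high vowel immediately before /r/, so it lowers to [o]. /pouriurhudieb/ → pooriorhudieb.
Rule 5 (final devoicing): /b/ is a voiced stop in word-final position, so it devoices to [p]. /pooriorhudieb/ → pooriorhudiep.

pooriorhudiep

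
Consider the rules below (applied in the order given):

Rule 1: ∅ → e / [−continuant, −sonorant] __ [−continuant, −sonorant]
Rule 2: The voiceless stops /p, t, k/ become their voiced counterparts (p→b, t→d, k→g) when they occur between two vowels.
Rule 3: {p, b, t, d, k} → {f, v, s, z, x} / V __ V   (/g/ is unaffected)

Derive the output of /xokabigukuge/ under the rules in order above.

Rule 1 (stop-cluster e-epenthesis): no segment meets the environment; /xokabigukuge/ is unchanged.
Rule 2 (intervocalic voicing): /k/ is a voiceless stop between vowels /o/ and /a/, so it voices to [g]. /k/ is a voiceless stop between vowels /u/ and /u/, so it voices to [g]. /xokabigukuge/ → xogabiguguge.
Rule 3 (intervocalic spirantization): /b/ is a stop between vowels /a/ and /i/, so it spirantizes to the fricative [v]. /xogabiguguge/ → xogaviguguge.

xogaviguguge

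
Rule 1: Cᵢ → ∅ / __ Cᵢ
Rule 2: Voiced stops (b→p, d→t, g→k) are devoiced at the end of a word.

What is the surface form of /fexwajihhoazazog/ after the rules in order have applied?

fexwajihoazazok

Rule 1 (degemination): /hh/ is a geminate; the first /h/ deletes. /fexwajihhoazazog/ → fexwajihoazazog.
Rule 2 (final devoicing): /g/ is a voiced stop in word-final position, so it devoices to [k]. /fexwajihoazazog/ → fexwajihoazazok.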